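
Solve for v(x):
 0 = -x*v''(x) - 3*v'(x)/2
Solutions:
 v(x) = C1 + C2/sqrt(x)


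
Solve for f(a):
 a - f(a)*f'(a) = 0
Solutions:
 f(a) = -sqrt(C1 + a^2)
 f(a) = sqrt(C1 + a^2)


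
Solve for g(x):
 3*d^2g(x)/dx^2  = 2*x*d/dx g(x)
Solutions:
 g(x) = C1 + C2*erfi(sqrt(3)*x/3)


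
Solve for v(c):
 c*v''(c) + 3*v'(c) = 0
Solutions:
 v(c) = C1 + C2/c^2


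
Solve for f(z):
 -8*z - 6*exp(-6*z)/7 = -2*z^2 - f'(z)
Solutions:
 f(z) = C1 - 2*z^3/3 + 4*z^2 - exp(-6*z)/7


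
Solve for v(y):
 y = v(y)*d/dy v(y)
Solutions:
 v(y) = -sqrt(C1 + y^2)
 v(y) = sqrt(C1 + y^2)


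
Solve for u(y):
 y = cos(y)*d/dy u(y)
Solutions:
 u(y) = C1 + Integral(y/cos(y), y)


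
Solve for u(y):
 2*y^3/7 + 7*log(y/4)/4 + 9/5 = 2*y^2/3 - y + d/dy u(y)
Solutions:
 u(y) = C1 + y^4/14 - 2*y^3/9 + y^2/2 + 7*y*log(y)/4 - 7*y*log(2)/2 + y/20


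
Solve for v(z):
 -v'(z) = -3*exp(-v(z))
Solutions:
 v(z) = log(C1 + 3*z)


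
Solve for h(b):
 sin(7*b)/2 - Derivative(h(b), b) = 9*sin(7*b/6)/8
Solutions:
 h(b) = C1 + 27*cos(7*b/6)/28 - cos(7*b)/14


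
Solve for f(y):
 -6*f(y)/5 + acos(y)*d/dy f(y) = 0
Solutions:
 f(y) = C1*exp(6*Integral(1/acos(y), y)/5)


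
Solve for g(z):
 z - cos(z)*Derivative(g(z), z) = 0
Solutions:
 g(z) = C1 + Integral(z/cos(z), z)


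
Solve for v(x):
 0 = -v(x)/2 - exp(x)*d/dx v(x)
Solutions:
 v(x) = C1*exp(exp(-x)/2)


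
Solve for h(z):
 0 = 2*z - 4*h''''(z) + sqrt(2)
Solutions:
 h(z) = C1 + C2*z + C3*z^2 + C4*z^3 + z^5/240 + sqrt(2)*z^4/96


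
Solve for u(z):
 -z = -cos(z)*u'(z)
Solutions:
 u(z) = C1 + Integral(z/cos(z), z)


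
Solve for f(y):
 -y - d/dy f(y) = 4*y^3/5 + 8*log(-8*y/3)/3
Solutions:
 f(y) = C1 - y^4/5 - y^2/2 - 8*y*log(-y)/3 + y*(-8*log(2) + 8/3 + 8*log(3)/3)


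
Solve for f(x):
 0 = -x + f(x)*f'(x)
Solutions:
 f(x) = -sqrt(C1 + x^2)
 f(x) = sqrt(C1 + x^2)


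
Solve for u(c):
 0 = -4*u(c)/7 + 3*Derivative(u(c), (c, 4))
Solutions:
 u(c) = C1*exp(-sqrt(2)*21^(3/4)*c/21) + C2*exp(sqrt(2)*21^(3/4)*c/21) + C3*sin(sqrt(2)*21^(3/4)*c/21) + C4*cos(sqrt(2)*21^(3/4)*c/21)


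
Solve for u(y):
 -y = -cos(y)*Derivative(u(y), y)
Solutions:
 u(y) = C1 + Integral(y/cos(y), y)


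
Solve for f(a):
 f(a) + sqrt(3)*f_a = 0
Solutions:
 f(a) = C1*exp(-sqrt(3)*a/3)


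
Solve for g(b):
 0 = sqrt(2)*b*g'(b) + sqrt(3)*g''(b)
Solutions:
 g(b) = C1 + C2*erf(6^(3/4)*b/6)


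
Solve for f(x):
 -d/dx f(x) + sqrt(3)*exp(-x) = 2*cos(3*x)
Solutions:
 f(x) = C1 - 2*sin(3*x)/3 - sqrt(3)*exp(-x)


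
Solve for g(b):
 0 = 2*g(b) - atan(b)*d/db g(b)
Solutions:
 g(b) = C1*exp(2*Integral(1/atan(b), b))


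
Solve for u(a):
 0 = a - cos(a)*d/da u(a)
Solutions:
 u(a) = C1 + Integral(a/cos(a), a)


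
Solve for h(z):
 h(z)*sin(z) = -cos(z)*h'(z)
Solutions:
 h(z) = C1*cos(z)


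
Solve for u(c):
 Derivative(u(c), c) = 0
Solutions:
 u(c) = C1


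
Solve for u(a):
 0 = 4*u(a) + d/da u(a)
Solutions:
 u(a) = C1*exp(-4*a)


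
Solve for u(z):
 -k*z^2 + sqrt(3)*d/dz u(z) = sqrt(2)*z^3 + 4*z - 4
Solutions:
 u(z) = C1 + sqrt(3)*k*z^3/9 + sqrt(6)*z^4/12 + 2*sqrt(3)*z^2/3 - 4*sqrt(3)*z/3


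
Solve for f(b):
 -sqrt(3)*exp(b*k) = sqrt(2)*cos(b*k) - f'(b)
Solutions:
 f(b) = C1 + sqrt(3)*exp(b*k)/k + sqrt(2)*sin(b*k)/k


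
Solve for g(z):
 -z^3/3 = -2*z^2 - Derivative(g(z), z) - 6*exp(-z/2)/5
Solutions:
 g(z) = C1 + z^4/12 - 2*z^3/3 + 12*exp(-z/2)/5


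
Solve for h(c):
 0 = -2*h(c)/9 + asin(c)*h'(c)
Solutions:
 h(c) = C1*exp(2*Integral(1/asin(c), c)/9)


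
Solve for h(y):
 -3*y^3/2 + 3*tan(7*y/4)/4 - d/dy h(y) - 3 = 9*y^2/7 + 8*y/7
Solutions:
 h(y) = C1 - 3*y^4/8 - 3*y^3/7 - 4*y^2/7 - 3*y - 3*log(cos(7*y/4))/7


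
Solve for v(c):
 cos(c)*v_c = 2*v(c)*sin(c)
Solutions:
 v(c) = C1/cos(c)^2


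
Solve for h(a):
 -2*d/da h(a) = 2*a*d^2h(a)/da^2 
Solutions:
 h(a) = C1 + C2*log(a)


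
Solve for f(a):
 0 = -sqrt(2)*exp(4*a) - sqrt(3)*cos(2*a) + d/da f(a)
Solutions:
 f(a) = C1 + sqrt(2)*exp(4*a)/4 + sqrt(3)*sin(2*a)/2


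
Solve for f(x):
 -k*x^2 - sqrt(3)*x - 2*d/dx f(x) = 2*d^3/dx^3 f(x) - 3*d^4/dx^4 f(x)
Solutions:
 f(x) = C1 + C2*exp(x*(-(9*sqrt(777) + 251)^(1/3) - 4/(9*sqrt(777) + 251)^(1/3) + 4)/18)*sin(sqrt(3)*x*(-(9*sqrt(777) + 251)^(1/3) + 4/(9*sqrt(777) + 251)^(1/3))/18) + C3*exp(x*(-(9*sqrt(777) + 251)^(1/3) - 4/(9*sqrt(777) + 251)^(1/3) + 4)/18)*cos(sqrt(3)*x*(-(9*sqrt(777) + 251)^(1/3) + 4/(9*sqrt(777) + 251)^(1/3))/18) + C4*exp(x*(4/(9*sqrt(777) + 251)^(1/3) + 2 + (9*sqrt(777) + 251)^(1/3))/9) - k*x^3/6 + k*x - sqrt(3)*x^2/4


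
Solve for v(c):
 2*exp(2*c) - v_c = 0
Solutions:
 v(c) = C1 + exp(2*c)


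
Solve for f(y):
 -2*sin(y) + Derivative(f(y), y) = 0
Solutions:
 f(y) = C1 - 2*cos(y)


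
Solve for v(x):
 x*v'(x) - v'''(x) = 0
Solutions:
 v(x) = C1 + Integral(C2*airyai(x) + C3*airybi(x), x)


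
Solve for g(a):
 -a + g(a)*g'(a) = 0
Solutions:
 g(a) = -sqrt(C1 + a^2)
 g(a) = sqrt(C1 + a^2)


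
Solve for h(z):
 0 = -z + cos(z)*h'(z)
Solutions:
 h(z) = C1 + Integral(z/cos(z), z)


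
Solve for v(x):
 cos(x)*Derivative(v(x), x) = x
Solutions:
 v(x) = C1 + Integral(x/cos(x), x)


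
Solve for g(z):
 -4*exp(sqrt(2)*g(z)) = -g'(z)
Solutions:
 g(z) = sqrt(2)*(2*log(-1/(C1 + 4*z)) - log(2))/4


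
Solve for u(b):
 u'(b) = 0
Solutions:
 u(b) = C1


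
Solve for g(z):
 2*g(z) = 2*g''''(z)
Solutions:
 g(z) = C1*exp(-z) + C2*exp(z) + C3*sin(z) + C4*cos(z)


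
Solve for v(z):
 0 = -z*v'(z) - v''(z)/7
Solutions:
 v(z) = C1 + C2*erf(sqrt(14)*z/2)


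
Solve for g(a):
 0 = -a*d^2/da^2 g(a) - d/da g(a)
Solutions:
 g(a) = C1 + C2*log(a)


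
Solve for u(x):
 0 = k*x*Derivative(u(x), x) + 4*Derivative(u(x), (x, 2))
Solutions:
 u(x) = Piecewise((-sqrt(2)*sqrt(pi)*C1*erf(sqrt(2)*sqrt(k)*x/4)/sqrt(k) - C2, (k > 0) | (k < 0)), (-C1*x - C2, True))


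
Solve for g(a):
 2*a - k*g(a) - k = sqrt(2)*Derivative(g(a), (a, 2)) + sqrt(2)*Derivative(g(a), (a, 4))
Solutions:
 g(a) = C1*exp(-sqrt(2)*a*sqrt(-sqrt(-2*sqrt(2)*k + 1) - 1)/2) + C2*exp(sqrt(2)*a*sqrt(-sqrt(-2*sqrt(2)*k + 1) - 1)/2) + C3*exp(-sqrt(2)*a*sqrt(sqrt(-2*sqrt(2)*k + 1) - 1)/2) + C4*exp(sqrt(2)*a*sqrt(sqrt(-2*sqrt(2)*k + 1) - 1)/2) + 2*a/k - 1


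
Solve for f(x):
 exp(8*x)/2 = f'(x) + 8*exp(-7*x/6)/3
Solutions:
 f(x) = C1 + exp(8*x)/16 + 16*exp(-7*x/6)/7


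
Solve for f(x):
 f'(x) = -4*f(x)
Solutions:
 f(x) = C1*exp(-4*x)


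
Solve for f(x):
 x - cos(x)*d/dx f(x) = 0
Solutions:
 f(x) = C1 + Integral(x/cos(x), x)


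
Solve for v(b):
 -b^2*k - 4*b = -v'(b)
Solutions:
 v(b) = C1 + b^3*k/3 + 2*b^2


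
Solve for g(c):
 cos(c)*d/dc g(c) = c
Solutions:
 g(c) = C1 + Integral(c/cos(c), c)


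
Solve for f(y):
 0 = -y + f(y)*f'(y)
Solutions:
 f(y) = -sqrt(C1 + y^2)
 f(y) = sqrt(C1 + y^2)


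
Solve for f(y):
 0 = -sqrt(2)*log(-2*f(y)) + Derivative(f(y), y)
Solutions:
 -sqrt(2)*Integral(1/(log(-_y) + log(2)), (_y, f(y)))/2 = C1 - y


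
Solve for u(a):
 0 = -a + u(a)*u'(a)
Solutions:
 u(a) = -sqrt(C1 + a^2)
 u(a) = sqrt(C1 + a^2)


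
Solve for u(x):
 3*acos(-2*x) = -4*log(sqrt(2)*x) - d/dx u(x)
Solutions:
 u(x) = C1 - 4*x*log(x) - 3*x*acos(-2*x) - 2*x*log(2) + 4*x - 3*sqrt(1 - 4*x^2)/2


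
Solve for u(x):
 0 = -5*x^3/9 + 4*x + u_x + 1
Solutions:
 u(x) = C1 + 5*x^4/36 - 2*x^2 - x


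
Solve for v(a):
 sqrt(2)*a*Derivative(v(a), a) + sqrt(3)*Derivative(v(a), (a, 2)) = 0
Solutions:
 v(a) = C1 + C2*erf(6^(3/4)*a/6)


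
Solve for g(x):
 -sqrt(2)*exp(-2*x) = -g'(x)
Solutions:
 g(x) = C1 - sqrt(2)*exp(-2*x)/2


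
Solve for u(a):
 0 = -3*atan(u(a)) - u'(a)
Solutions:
 Integral(1/atan(_y), (_y, u(a))) = C1 - 3*a


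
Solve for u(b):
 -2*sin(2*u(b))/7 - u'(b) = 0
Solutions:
 2*b/7 + log(cos(2*u(b)) - 1)/4 - log(cos(2*u(b)) + 1)/4 = C1


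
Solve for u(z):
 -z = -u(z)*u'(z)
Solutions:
 u(z) = -sqrt(C1 + z^2)
 u(z) = sqrt(C1 + z^2)


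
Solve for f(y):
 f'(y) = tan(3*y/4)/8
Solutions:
 f(y) = C1 - log(cos(3*y/4))/6


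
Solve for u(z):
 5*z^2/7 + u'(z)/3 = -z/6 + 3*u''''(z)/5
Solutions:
 u(z) = C1 + C4*exp(15^(1/3)*z/3) - 5*z^3/7 - z^2/4 + (C2*sin(3^(5/6)*5^(1/3)*z/6) + C3*cos(3^(5/6)*5^(1/3)*z/6))*exp(-15^(1/3)*z/6)


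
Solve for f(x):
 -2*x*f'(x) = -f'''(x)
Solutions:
 f(x) = C1 + Integral(C2*airyai(2^(1/3)*x) + C3*airybi(2^(1/3)*x), x)


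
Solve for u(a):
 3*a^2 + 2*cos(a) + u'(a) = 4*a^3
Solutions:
 u(a) = C1 + a^4 - a^3 - 2*sin(a)


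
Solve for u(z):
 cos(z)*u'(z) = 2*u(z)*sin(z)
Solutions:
 u(z) = C1/cos(z)^2


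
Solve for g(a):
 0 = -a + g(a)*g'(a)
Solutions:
 g(a) = -sqrt(C1 + a^2)
 g(a) = sqrt(C1 + a^2)


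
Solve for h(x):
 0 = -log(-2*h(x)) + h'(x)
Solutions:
 -Integral(1/(log(-_y) + log(2)), (_y, h(x))) = C1 - x


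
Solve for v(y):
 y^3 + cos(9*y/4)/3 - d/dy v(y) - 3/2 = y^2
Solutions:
 v(y) = C1 + y^4/4 - y^3/3 - 3*y/2 + 4*sin(9*y/4)/27


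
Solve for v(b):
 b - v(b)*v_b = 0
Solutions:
 v(b) = -sqrt(C1 + b^2)
 v(b) = sqrt(C1 + b^2)


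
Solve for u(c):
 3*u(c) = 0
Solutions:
 u(c) = 0


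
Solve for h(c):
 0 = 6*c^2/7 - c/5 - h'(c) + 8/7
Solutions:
 h(c) = C1 + 2*c^3/7 - c^2/10 + 8*c/7


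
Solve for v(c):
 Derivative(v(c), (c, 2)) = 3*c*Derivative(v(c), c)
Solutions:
 v(c) = C1 + C2*erfi(sqrt(6)*c/2)


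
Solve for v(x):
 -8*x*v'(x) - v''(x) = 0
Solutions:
 v(x) = C1 + C2*erf(2*x)


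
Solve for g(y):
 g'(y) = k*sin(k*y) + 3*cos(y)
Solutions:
 g(y) = C1 + 3*sin(y) - cos(k*y)


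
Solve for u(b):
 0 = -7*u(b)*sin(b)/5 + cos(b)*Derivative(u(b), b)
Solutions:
 u(b) = C1/cos(b)^(7/5)


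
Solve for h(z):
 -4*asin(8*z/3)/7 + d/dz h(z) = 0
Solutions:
 h(z) = C1 + 4*z*asin(8*z/3)/7 + sqrt(9 - 64*z^2)/14


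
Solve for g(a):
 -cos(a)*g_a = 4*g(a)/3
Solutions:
 g(a) = C1*(sin(a) - 1)^(2/3)/(sin(a) + 1)^(2/3)


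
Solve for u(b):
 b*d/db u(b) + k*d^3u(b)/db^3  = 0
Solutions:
 u(b) = C1 + Integral(C2*airyai(b*(-1/k)^(1/3)) + C3*airybi(b*(-1/k)^(1/3)), b)


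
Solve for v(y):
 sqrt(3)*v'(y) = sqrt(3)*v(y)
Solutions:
 v(y) = C1*exp(y)


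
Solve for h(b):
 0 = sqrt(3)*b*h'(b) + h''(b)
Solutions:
 h(b) = C1 + C2*erf(sqrt(2)*3^(1/4)*b/2)


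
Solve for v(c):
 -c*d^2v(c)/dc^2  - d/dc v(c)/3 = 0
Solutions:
 v(c) = C1 + C2*c^(2/3)


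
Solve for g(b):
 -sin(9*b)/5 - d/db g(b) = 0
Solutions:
 g(b) = C1 + cos(9*b)/45


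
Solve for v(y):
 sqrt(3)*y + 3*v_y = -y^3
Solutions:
 v(y) = C1 - y^4/12 - sqrt(3)*y^2/6


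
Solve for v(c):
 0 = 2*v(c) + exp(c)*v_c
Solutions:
 v(c) = C1*exp(2*exp(-c))


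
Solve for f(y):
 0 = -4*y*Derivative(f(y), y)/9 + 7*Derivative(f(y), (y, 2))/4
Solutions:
 f(y) = C1 + C2*erfi(2*sqrt(14)*y/21)


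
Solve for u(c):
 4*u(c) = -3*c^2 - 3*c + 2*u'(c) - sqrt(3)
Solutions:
 u(c) = C1*exp(2*c) - 3*c^2/4 - 3*c/2 - 3/4 - sqrt(3)/4


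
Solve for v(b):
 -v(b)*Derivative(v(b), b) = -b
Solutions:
 v(b) = -sqrt(C1 + b^2)
 v(b) = sqrt(C1 + b^2)


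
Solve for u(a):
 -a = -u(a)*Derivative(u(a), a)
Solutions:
 u(a) = -sqrt(C1 + a^2)
 u(a) = sqrt(C1 + a^2)


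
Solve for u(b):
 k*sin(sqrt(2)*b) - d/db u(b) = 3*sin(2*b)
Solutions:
 u(b) = C1 - sqrt(2)*k*cos(sqrt(2)*b)/2 + 3*cos(2*b)/2


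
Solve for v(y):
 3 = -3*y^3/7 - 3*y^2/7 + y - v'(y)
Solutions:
 v(y) = C1 - 3*y^4/28 - y^3/7 + y^2/2 - 3*y


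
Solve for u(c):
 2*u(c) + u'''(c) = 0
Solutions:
 u(c) = C3*exp(-2^(1/3)*c) + (C1*sin(2^(1/3)*sqrt(3)*c/2) + C2*cos(2^(1/3)*sqrt(3)*c/2))*exp(2^(1/3)*c/2)


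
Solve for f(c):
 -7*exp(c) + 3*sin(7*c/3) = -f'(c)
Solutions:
 f(c) = C1 + 7*exp(c) + 9*cos(7*c/3)/7


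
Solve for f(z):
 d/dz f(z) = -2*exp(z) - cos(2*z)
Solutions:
 f(z) = C1 - 2*exp(z) - sin(2*z)/2


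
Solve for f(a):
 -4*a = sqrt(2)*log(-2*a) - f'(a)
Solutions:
 f(a) = C1 + 2*a^2 + sqrt(2)*a*log(-a) + sqrt(2)*a*(-1 + log(2))


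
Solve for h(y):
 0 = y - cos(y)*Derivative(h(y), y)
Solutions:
 h(y) = C1 + Integral(y/cos(y), y)


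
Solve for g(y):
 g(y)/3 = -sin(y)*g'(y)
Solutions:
 g(y) = C1*(cos(y) + 1)^(1/6)/(cos(y) - 1)^(1/6)


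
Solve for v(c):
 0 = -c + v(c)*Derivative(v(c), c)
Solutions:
 v(c) = -sqrt(C1 + c^2)
 v(c) = sqrt(C1 + c^2)


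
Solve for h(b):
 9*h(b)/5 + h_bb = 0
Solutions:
 h(b) = C1*sin(3*sqrt(5)*b/5) + C2*cos(3*sqrt(5)*b/5)


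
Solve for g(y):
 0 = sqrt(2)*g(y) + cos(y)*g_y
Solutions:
 g(y) = C1*(sin(y) - 1)^(sqrt(2)/2)/(sin(y) + 1)^(sqrt(2)/2)


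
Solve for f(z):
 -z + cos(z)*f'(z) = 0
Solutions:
 f(z) = C1 + Integral(z/cos(z), z)


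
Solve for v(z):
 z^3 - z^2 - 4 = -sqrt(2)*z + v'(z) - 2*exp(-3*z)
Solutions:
 v(z) = C1 + z^4/4 - z^3/3 + sqrt(2)*z^2/2 - 4*z - 2*exp(-3*z)/3


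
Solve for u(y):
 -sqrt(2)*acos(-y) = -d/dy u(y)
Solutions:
 u(y) = C1 + sqrt(2)*(y*acos(-y) + sqrt(1 - y^2))


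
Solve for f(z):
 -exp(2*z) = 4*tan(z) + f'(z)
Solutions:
 f(z) = C1 - exp(2*z)/2 + 4*log(cos(z))


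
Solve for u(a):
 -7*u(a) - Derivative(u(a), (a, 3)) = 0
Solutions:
 u(a) = C3*exp(-7^(1/3)*a) + (C1*sin(sqrt(3)*7^(1/3)*a/2) + C2*cos(sqrt(3)*7^(1/3)*a/2))*exp(7^(1/3)*a/2)


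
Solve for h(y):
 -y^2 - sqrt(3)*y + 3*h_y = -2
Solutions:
 h(y) = C1 + y^3/9 + sqrt(3)*y^2/6 - 2*y/3


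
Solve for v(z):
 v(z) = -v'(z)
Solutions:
 v(z) = C1*exp(-z)


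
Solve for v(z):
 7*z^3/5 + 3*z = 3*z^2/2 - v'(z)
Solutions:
 v(z) = C1 - 7*z^4/20 + z^3/2 - 3*z^2/2


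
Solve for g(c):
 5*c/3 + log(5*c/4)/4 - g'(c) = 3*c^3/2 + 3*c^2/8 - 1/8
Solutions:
 g(c) = C1 - 3*c^4/8 - c^3/8 + 5*c^2/6 + c*log(c)/4 - c*log(2)/2 - c/8 + c*log(5)/4


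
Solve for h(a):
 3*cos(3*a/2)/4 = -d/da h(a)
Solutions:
 h(a) = C1 - sin(3*a/2)/2


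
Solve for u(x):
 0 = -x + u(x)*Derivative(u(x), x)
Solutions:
 u(x) = -sqrt(C1 + x^2)
 u(x) = sqrt(C1 + x^2)


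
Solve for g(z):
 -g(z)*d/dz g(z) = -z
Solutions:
 g(z) = -sqrt(C1 + z^2)
 g(z) = sqrt(C1 + z^2)


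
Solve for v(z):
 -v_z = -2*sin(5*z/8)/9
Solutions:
 v(z) = C1 - 16*cos(5*z/8)/45


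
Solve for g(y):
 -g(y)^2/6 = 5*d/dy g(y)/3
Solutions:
 g(y) = 10/(C1 + y)


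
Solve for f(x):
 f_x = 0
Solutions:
 f(x) = C1


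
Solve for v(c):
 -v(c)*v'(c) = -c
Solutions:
 v(c) = -sqrt(C1 + c^2)
 v(c) = sqrt(C1 + c^2)


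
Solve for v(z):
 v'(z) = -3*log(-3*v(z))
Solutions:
 Integral(1/(log(-_y) + log(3)), (_y, v(z)))/3 = C1 - z


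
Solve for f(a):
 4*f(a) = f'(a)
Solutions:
 f(a) = C1*exp(4*a)


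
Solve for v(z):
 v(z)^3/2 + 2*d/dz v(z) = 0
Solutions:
 v(z) = -sqrt(2)*sqrt(-1/(C1 - z))
 v(z) = sqrt(2)*sqrt(-1/(C1 - z))


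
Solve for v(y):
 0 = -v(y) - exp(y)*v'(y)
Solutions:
 v(y) = C1*exp(exp(-y))


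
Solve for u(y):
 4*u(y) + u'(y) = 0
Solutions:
 u(y) = C1*exp(-4*y)


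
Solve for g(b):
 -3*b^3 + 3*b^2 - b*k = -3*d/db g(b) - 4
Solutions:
 g(b) = C1 + b^4/4 - b^3/3 + b^2*k/6 - 4*b/3


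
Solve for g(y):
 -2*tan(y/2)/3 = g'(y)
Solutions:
 g(y) = C1 + 4*log(cos(y/2))/3


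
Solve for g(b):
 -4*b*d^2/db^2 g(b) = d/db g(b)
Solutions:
 g(b) = C1 + C2*b^(3/4)


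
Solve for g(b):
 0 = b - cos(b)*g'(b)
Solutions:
 g(b) = C1 + Integral(b/cos(b), b)


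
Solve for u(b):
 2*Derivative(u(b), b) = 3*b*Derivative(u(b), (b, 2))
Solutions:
 u(b) = C1 + C2*b^(5/3)


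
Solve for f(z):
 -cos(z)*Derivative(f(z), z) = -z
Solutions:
 f(z) = C1 + Integral(z/cos(z), z)


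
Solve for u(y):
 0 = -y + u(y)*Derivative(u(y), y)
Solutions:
 u(y) = -sqrt(C1 + y^2)
 u(y) = sqrt(C1 + y^2)


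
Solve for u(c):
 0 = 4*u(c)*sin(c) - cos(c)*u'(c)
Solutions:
 u(c) = C1/cos(c)^4


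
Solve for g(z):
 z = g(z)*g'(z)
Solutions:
 g(z) = -sqrt(C1 + z^2)
 g(z) = sqrt(C1 + z^2)


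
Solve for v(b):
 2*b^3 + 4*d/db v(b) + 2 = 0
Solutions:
 v(b) = C1 - b^4/8 - b/2


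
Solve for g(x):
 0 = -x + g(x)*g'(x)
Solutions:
 g(x) = -sqrt(C1 + x^2)
 g(x) = sqrt(C1 + x^2)


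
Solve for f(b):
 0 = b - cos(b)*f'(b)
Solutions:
 f(b) = C1 + Integral(b/cos(b), b)


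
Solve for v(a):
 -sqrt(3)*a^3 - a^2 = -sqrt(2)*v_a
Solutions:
 v(a) = C1 + sqrt(6)*a^4/8 + sqrt(2)*a^3/6


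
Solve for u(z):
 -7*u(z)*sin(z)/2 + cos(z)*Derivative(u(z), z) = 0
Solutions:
 u(z) = C1/cos(z)^(7/2)


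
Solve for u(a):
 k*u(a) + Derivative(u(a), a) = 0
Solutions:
 u(a) = C1*exp(-a*k)


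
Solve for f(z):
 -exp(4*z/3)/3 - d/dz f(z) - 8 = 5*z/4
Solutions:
 f(z) = C1 - 5*z^2/8 - 8*z - exp(4*z/3)/4


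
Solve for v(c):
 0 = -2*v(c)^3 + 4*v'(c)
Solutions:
 v(c) = -sqrt(-1/(C1 + c))
 v(c) = sqrt(-1/(C1 + c))


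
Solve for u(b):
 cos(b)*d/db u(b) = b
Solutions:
 u(b) = C1 + Integral(b/cos(b), b)


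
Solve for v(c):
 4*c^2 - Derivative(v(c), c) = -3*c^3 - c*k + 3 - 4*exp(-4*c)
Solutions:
 v(c) = C1 + 3*c^4/4 + 4*c^3/3 + c^2*k/2 - 3*c - exp(-4*c)


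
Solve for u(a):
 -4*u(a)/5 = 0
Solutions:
 u(a) = 0


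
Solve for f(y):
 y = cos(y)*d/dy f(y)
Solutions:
 f(y) = C1 + Integral(y/cos(y), y)


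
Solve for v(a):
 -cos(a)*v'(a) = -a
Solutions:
 v(a) = C1 + Integral(a/cos(a), a)


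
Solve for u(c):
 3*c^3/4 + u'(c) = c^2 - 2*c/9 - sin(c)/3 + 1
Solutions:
 u(c) = C1 - 3*c^4/16 + c^3/3 - c^2/9 + c + cos(c)/3


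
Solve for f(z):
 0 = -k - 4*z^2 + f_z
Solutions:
 f(z) = C1 + k*z + 4*z^3/3


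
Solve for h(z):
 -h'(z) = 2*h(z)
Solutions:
 h(z) = C1*exp(-2*z)


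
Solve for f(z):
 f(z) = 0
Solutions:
 f(z) = 0


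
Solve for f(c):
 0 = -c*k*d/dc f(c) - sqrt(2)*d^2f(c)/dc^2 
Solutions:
 f(c) = Piecewise((-2^(3/4)*sqrt(pi)*C1*erf(2^(1/4)*c*sqrt(k)/2)/(2*sqrt(k)) - C2, (k > 0) | (k < 0)), (-C1*c - C2, True))


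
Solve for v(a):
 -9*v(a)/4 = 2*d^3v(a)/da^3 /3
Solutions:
 v(a) = C3*exp(-3*a/2) + (C1*sin(3*sqrt(3)*a/4) + C2*cos(3*sqrt(3)*a/4))*exp(3*a/4)


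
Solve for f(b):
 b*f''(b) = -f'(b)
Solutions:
 f(b) = C1 + C2*log(b)


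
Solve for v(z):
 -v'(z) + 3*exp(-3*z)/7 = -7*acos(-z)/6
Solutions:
 v(z) = C1 + 7*z*acos(-z)/6 + 7*sqrt(1 - z^2)/6 - exp(-3*z)/7


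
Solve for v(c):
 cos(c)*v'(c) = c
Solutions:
 v(c) = C1 + Integral(c/cos(c), c)


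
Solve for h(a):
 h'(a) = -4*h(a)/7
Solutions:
 h(a) = C1*exp(-4*a/7)


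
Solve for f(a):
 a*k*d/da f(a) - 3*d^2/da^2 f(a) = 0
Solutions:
 f(a) = Piecewise((-sqrt(6)*sqrt(pi)*C1*erf(sqrt(6)*a*sqrt(-k)/6)/(2*sqrt(-k)) - C2, (k > 0) | (k < 0)), (-C1*a - C2, True))


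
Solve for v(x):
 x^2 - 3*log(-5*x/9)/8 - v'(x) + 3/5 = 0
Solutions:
 v(x) = C1 + x^3/3 - 3*x*log(-x)/8 + 3*x*(-5*log(5) + 10*log(3) + 13)/40


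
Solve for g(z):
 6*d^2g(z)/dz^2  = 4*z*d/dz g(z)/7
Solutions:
 g(z) = C1 + C2*erfi(sqrt(21)*z/21)


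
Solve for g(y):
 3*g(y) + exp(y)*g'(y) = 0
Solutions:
 g(y) = C1*exp(3*exp(-y))


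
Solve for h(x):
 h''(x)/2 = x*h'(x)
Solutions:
 h(x) = C1 + C2*erfi(x)


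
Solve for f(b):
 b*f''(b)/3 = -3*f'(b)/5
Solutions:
 f(b) = C1 + C2/b^(4/5)


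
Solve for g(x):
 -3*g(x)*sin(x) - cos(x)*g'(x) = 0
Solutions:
 g(x) = C1*cos(x)^3


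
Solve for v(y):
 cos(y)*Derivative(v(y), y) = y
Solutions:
 v(y) = C1 + Integral(y/cos(y), y)


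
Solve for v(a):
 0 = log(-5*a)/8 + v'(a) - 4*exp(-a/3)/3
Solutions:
 v(a) = C1 - a*log(-a)/8 + a*(1 - log(5))/8 - 4*exp(-a/3)


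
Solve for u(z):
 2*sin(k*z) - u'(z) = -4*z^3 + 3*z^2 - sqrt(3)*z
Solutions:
 u(z) = C1 + z^4 - z^3 + sqrt(3)*z^2/2 - 2*cos(k*z)/k


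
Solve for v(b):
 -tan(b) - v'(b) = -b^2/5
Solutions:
 v(b) = C1 + b^3/15 + log(cos(b))


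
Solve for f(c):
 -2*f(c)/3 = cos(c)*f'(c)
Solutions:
 f(c) = C1*(sin(c) - 1)^(1/3)/(sin(c) + 1)^(1/3)


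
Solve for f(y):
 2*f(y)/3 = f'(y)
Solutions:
 f(y) = C1*exp(2*y/3)


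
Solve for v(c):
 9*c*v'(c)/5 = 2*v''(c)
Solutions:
 v(c) = C1 + C2*erfi(3*sqrt(5)*c/10)


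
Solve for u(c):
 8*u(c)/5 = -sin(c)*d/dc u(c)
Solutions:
 u(c) = C1*(cos(c) + 1)^(4/5)/(cos(c) - 1)^(4/5)


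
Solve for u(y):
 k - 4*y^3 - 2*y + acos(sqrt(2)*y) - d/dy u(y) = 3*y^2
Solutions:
 u(y) = C1 + k*y - y^4 - y^3 - y^2 + y*acos(sqrt(2)*y) - sqrt(2)*sqrt(1 - 2*y^2)/2


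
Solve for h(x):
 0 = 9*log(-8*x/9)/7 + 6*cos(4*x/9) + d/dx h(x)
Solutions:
 h(x) = C1 - 9*x*log(-x)/7 - 27*x*log(2)/7 + 9*x/7 + 18*x*log(3)/7 - 27*sin(4*x/9)/2


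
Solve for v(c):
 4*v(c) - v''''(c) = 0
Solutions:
 v(c) = C1*exp(-sqrt(2)*c) + C2*exp(sqrt(2)*c) + C3*sin(sqrt(2)*c) + C4*cos(sqrt(2)*c)


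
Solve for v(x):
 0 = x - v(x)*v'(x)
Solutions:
 v(x) = -sqrt(C1 + x^2)
 v(x) = sqrt(C1 + x^2)


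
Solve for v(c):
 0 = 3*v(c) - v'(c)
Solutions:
 v(c) = C1*exp(3*c)


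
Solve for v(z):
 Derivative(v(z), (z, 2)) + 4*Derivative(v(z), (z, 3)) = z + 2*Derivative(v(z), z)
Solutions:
 v(z) = C1 + C2*exp(z*(-1 + sqrt(33))/8) + C3*exp(-z*(1 + sqrt(33))/8) - z^2/4 - z/4


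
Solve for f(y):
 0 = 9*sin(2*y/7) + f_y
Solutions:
 f(y) = C1 + 63*cos(2*y/7)/2


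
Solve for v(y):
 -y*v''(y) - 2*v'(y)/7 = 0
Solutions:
 v(y) = C1 + C2*y^(5/7)


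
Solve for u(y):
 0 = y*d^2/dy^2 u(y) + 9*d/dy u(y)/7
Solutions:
 u(y) = C1 + C2/y^(2/7)


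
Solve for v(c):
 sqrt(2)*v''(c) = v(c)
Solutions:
 v(c) = C1*exp(-2^(3/4)*c/2) + C2*exp(2^(3/4)*c/2)


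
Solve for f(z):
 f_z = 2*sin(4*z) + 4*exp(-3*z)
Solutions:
 f(z) = C1 - cos(4*z)/2 - 4*exp(-3*z)/3


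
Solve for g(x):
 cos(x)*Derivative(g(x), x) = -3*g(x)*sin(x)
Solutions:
 g(x) = C1*cos(x)^3


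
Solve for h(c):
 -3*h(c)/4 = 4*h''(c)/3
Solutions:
 h(c) = C1*sin(3*c/4) + C2*cos(3*c/4)


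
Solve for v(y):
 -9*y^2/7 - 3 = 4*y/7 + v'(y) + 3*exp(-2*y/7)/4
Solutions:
 v(y) = C1 - 3*y^3/7 - 2*y^2/7 - 3*y + 21*exp(-2*y/7)/8


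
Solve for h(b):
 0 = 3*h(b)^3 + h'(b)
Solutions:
 h(b) = -sqrt(2)*sqrt(-1/(C1 - 3*b))/2
 h(b) = sqrt(2)*sqrt(-1/(C1 - 3*b))/2


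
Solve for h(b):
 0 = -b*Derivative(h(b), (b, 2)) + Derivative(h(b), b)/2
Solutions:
 h(b) = C1 + C2*b^(3/2)


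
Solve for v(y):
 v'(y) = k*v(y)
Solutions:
 v(y) = C1*exp(k*y)


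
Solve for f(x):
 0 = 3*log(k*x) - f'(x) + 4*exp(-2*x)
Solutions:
 f(x) = C1 + 3*x*log(k*x) - 3*x - 2*exp(-2*x)


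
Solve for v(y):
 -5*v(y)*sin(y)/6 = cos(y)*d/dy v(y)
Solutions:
 v(y) = C1*cos(y)^(5/6)


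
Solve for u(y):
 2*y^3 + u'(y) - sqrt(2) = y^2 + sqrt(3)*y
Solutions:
 u(y) = C1 - y^4/2 + y^3/3 + sqrt(3)*y^2/2 + sqrt(2)*y


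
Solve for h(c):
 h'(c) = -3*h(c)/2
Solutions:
 h(c) = C1*exp(-3*c/2)


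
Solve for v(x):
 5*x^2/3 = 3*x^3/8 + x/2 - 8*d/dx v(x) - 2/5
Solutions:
 v(x) = C1 + 3*x^4/256 - 5*x^3/72 + x^2/32 - x/20


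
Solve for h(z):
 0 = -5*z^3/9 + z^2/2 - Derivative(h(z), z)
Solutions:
 h(z) = C1 - 5*z^4/36 + z^3/6


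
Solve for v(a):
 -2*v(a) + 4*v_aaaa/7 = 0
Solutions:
 v(a) = C1*exp(-2^(3/4)*7^(1/4)*a/2) + C2*exp(2^(3/4)*7^(1/4)*a/2) + C3*sin(2^(3/4)*7^(1/4)*a/2) + C4*cos(2^(3/4)*7^(1/4)*a/2)


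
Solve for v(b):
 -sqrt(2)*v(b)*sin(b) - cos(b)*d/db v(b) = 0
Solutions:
 v(b) = C1*cos(b)^(sqrt(2))


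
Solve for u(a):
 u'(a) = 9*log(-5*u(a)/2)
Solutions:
 -Integral(1/(log(-_y) - log(2) + log(5)), (_y, u(a)))/9 = C1 - a


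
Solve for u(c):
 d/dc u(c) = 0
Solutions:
 u(c) = C1


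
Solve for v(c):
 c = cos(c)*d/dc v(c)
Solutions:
 v(c) = C1 + Integral(c/cos(c), c)


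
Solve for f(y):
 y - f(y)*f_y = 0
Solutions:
 f(y) = -sqrt(C1 + y^2)
 f(y) = sqrt(C1 + y^2)


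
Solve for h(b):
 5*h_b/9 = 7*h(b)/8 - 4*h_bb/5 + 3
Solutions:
 h(b) = C1*exp(b*(-25 + sqrt(6295))/72) + C2*exp(-b*(25 + sqrt(6295))/72) - 24/7


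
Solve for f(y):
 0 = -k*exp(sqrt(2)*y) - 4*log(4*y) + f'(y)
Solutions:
 f(y) = C1 + sqrt(2)*k*exp(sqrt(2)*y)/2 + 4*y*log(y) + 4*y*(-1 + 2*log(2))


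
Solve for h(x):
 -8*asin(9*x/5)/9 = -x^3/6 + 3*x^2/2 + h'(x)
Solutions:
 h(x) = C1 + x^4/24 - x^3/2 - 8*x*asin(9*x/5)/9 - 8*sqrt(25 - 81*x^2)/81


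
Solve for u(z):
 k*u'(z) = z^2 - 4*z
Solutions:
 u(z) = C1 + z^3/(3*k) - 2*z^2/k


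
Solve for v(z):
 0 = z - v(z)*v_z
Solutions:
 v(z) = -sqrt(C1 + z^2)
 v(z) = sqrt(C1 + z^2)


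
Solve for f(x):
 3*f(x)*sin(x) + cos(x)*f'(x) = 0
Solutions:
 f(x) = C1*cos(x)^3


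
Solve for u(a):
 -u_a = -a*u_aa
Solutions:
 u(a) = C1 + C2*a^2


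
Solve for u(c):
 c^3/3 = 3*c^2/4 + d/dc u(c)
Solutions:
 u(c) = C1 + c^4/12 - c^3/4


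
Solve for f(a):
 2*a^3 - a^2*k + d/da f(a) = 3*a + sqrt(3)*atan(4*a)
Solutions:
 f(a) = C1 - a^4/2 + a^3*k/3 + 3*a^2/2 + sqrt(3)*(a*atan(4*a) - log(16*a^2 + 1)/8)


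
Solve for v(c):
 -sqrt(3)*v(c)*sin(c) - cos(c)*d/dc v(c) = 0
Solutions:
 v(c) = C1*cos(c)^(sqrt(3))


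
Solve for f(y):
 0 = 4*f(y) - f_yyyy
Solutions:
 f(y) = C1*exp(-sqrt(2)*y) + C2*exp(sqrt(2)*y) + C3*sin(sqrt(2)*y) + C4*cos(sqrt(2)*y)


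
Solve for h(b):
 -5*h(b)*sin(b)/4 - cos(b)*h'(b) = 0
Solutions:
 h(b) = C1*cos(b)^(5/4)


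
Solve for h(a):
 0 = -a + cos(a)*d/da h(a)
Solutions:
 h(a) = C1 + Integral(a/cos(a), a)


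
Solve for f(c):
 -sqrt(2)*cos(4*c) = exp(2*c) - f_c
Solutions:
 f(c) = C1 + exp(2*c)/2 + sqrt(2)*sin(4*c)/4


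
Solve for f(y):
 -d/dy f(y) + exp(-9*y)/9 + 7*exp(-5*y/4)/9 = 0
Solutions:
 f(y) = C1 - exp(-9*y)/81 - 28*exp(-5*y/4)/45


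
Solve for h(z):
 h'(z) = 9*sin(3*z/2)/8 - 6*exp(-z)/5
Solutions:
 h(z) = C1 - 3*cos(3*z/2)/4 + 6*exp(-z)/5


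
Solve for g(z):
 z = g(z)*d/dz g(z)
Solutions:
 g(z) = -sqrt(C1 + z^2)
 g(z) = sqrt(C1 + z^2)


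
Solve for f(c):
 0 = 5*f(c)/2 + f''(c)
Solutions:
 f(c) = C1*sin(sqrt(10)*c/2) + C2*cos(sqrt(10)*c/2)


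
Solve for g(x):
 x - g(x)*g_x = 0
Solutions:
 g(x) = -sqrt(C1 + x^2)
 g(x) = sqrt(C1 + x^2)


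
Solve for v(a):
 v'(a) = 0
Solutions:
 v(a) = C1


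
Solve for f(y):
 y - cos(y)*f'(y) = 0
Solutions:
 f(y) = C1 + Integral(y/cos(y), y)


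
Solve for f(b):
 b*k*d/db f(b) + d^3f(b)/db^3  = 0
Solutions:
 f(b) = C1 + Integral(C2*airyai(b*(-k)^(1/3)) + C3*airybi(b*(-k)^(1/3)), b)


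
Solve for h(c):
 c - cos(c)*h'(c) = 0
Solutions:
 h(c) = C1 + Integral(c/cos(c), c)


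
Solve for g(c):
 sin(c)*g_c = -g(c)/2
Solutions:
 g(c) = C1*(cos(c) + 1)^(1/4)/(cos(c) - 1)^(1/4)


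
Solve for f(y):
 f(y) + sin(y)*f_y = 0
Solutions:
 f(y) = C1*sqrt(cos(y) + 1)/sqrt(cos(y) - 1)


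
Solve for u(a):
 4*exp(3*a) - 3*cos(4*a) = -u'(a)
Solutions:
 u(a) = C1 - 4*exp(3*a)/3 + 3*sin(4*a)/4


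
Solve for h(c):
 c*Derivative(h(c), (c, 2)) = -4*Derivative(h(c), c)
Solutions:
 h(c) = C1 + C2/c^3


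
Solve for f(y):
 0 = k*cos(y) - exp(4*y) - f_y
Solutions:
 f(y) = C1 + k*sin(y) - exp(4*y)/4


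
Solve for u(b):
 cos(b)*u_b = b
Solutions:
 u(b) = C1 + Integral(b/cos(b), b)


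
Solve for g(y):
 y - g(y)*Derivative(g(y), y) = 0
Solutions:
 g(y) = -sqrt(C1 + y^2)
 g(y) = sqrt(C1 + y^2)


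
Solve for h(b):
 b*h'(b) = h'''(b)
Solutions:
 h(b) = C1 + Integral(C2*airyai(b) + C3*airybi(b), b)


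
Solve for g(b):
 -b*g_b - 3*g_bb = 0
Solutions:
 g(b) = C1 + C2*erf(sqrt(6)*b/6)


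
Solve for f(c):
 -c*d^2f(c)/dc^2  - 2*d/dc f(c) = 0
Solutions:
 f(c) = C1 + C2/c


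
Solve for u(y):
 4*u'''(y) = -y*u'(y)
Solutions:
 u(y) = C1 + Integral(C2*airyai(-2^(1/3)*y/2) + C3*airybi(-2^(1/3)*y/2), y)


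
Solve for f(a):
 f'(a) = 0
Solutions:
 f(a) = C1


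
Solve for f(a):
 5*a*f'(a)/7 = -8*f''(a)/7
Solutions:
 f(a) = C1 + C2*erf(sqrt(5)*a/4)


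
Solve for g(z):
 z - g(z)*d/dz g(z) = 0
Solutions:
 g(z) = -sqrt(C1 + z^2)
 g(z) = sqrt(C1 + z^2)


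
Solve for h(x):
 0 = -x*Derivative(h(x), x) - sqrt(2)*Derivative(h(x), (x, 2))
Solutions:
 h(x) = C1 + C2*erf(2^(1/4)*x/2)


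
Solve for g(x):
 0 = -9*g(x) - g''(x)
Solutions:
 g(x) = C1*sin(3*x) + C2*cos(3*x)


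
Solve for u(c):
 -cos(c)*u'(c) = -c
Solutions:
 u(c) = C1 + Integral(c/cos(c), c)


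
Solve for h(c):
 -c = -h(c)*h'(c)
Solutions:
 h(c) = -sqrt(C1 + c^2)
 h(c) = sqrt(C1 + c^2)


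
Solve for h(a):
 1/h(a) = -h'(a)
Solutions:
 h(a) = -sqrt(C1 - 2*a)
 h(a) = sqrt(C1 - 2*a)


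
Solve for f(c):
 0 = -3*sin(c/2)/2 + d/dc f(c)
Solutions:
 f(c) = C1 - 3*cos(c/2)


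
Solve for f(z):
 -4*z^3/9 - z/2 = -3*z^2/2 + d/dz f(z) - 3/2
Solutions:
 f(z) = C1 - z^4/9 + z^3/2 - z^2/4 + 3*z/2


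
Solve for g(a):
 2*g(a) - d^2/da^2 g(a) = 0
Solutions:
 g(a) = C1*exp(-sqrt(2)*a) + C2*exp(sqrt(2)*a)


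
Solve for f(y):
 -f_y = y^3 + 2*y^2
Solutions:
 f(y) = C1 - y^4/4 - 2*y^3/3


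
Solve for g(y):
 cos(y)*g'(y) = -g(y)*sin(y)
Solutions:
 g(y) = C1*cos(y)


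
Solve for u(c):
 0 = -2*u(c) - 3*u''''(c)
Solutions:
 u(c) = (C1*sin(6^(3/4)*c/6) + C2*cos(6^(3/4)*c/6))*exp(-6^(3/4)*c/6) + (C3*sin(6^(3/4)*c/6) + C4*cos(6^(3/4)*c/6))*exp(6^(3/4)*c/6)


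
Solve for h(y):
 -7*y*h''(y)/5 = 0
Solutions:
 h(y) = C1 + C2*y


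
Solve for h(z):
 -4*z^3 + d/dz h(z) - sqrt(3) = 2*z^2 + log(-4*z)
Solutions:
 h(z) = C1 + z^4 + 2*z^3/3 + z*log(-z) + z*(-1 + 2*log(2) + sqrt(3))


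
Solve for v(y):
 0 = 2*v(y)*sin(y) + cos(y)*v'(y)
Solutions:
 v(y) = C1*cos(y)^2


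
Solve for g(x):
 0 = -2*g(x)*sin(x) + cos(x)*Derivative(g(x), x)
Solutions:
 g(x) = C1/cos(x)^2


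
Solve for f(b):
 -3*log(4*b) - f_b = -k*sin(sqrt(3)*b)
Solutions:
 f(b) = C1 - 3*b*log(b) - 6*b*log(2) + 3*b - sqrt(3)*k*cos(sqrt(3)*b)/3


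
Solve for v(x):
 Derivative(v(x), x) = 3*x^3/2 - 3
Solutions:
 v(x) = C1 + 3*x^4/8 - 3*x


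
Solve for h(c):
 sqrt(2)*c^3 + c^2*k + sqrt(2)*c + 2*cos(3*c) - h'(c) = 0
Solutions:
 h(c) = C1 + sqrt(2)*c^4/4 + c^3*k/3 + sqrt(2)*c^2/2 + 2*sin(3*c)/3


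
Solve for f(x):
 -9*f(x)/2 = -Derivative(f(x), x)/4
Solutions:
 f(x) = C1*exp(18*x)


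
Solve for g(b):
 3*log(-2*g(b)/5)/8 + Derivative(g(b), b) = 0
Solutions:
 8*Integral(1/(log(-_y) - log(5) + log(2)), (_y, g(b)))/3 = C1 - b


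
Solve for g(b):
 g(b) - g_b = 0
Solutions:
 g(b) = C1*exp(b)


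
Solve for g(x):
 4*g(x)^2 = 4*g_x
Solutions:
 g(x) = -1/(C1 + x)


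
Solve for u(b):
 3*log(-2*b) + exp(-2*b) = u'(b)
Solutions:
 u(b) = C1 + 3*b*log(-b) + 3*b*(-1 + log(2)) - exp(-2*b)/2


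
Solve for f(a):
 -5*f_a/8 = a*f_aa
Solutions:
 f(a) = C1 + C2*a^(3/8)


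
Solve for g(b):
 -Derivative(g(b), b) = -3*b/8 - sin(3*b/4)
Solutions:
 g(b) = C1 + 3*b^2/16 - 4*cos(3*b/4)/3


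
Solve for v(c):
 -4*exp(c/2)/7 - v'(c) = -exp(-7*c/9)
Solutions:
 v(c) = C1 - 8*exp(c/2)/7 - 9*exp(-7*c/9)/7


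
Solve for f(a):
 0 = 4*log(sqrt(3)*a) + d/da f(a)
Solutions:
 f(a) = C1 - 4*a*log(a) - a*log(9) + 4*a


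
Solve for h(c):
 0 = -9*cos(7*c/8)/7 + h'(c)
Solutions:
 h(c) = C1 + 72*sin(7*c/8)/49


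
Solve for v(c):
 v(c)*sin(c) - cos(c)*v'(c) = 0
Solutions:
 v(c) = C1/cos(c)


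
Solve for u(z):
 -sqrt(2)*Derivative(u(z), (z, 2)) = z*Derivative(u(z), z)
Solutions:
 u(z) = C1 + C2*erf(2^(1/4)*z/2)


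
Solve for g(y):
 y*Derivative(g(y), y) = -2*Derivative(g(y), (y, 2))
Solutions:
 g(y) = C1 + C2*erf(y/2)


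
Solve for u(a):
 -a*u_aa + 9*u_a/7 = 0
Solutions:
 u(a) = C1 + C2*a^(16/7)


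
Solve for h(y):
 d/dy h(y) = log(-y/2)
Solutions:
 h(y) = C1 + y*log(-y) + y*(-1 - log(2))


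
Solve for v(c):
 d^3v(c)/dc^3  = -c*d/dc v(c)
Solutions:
 v(c) = C1 + Integral(C2*airyai(-c) + C3*airybi(-c), c)


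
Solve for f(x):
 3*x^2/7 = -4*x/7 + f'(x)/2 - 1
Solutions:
 f(x) = C1 + 2*x^3/7 + 4*x^2/7 + 2*x


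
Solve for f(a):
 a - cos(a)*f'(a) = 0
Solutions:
 f(a) = C1 + Integral(a/cos(a), a)


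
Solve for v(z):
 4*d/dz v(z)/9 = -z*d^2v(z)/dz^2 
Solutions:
 v(z) = C1 + C2*z^(5/9)


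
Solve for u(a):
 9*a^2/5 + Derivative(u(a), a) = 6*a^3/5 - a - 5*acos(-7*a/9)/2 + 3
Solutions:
 u(a) = C1 + 3*a^4/10 - 3*a^3/5 - a^2/2 - 5*a*acos(-7*a/9)/2 + 3*a - 5*sqrt(81 - 49*a^2)/14


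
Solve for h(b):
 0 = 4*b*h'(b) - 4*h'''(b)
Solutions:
 h(b) = C1 + Integral(C2*airyai(b) + C3*airybi(b), b)


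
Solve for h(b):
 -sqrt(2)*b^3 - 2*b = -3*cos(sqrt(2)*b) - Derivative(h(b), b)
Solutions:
 h(b) = C1 + sqrt(2)*b^4/4 + b^2 - 3*sqrt(2)*sin(sqrt(2)*b)/2


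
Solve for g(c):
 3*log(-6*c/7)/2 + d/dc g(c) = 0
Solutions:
 g(c) = C1 - 3*c*log(-c)/2 + 3*c*(-log(6) + 1 + log(7))/2


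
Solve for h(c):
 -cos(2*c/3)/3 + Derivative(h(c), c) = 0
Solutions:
 h(c) = C1 + sin(2*c/3)/2


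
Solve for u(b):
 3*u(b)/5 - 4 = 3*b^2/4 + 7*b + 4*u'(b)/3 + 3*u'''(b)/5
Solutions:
 u(b) = C1*exp(-b*(-40*18^(1/3)/(243 + sqrt(155049))^(1/3) + 12^(1/3)*(243 + sqrt(155049))^(1/3))/36)*sin(2^(1/3)*3^(1/6)*b*(120/(243 + sqrt(155049))^(1/3) + 2^(1/3)*3^(2/3)*(243 + sqrt(155049))^(1/3))/36) + C2*exp(-b*(-40*18^(1/3)/(243 + sqrt(155049))^(1/3) + 12^(1/3)*(243 + sqrt(155049))^(1/3))/36)*cos(2^(1/3)*3^(1/6)*b*(120/(243 + sqrt(155049))^(1/3) + 2^(1/3)*3^(2/3)*(243 + sqrt(155049))^(1/3))/36) + C3*exp(b*(-40*18^(1/3)/(243 + sqrt(155049))^(1/3) + 12^(1/3)*(243 + sqrt(155049))^(1/3))/18) + 5*b^2/4 + 155*b/9 + 3640/81


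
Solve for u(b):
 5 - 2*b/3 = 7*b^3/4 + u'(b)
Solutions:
 u(b) = C1 - 7*b^4/16 - b^2/3 + 5*b


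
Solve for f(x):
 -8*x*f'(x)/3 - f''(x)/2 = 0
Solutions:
 f(x) = C1 + C2*erf(2*sqrt(6)*x/3)


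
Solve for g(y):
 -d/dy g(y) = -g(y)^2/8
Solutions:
 g(y) = -8/(C1 + y)


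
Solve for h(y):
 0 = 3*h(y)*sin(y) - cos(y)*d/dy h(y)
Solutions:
 h(y) = C1/cos(y)^3


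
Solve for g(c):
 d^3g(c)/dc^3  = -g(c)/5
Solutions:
 g(c) = C3*exp(-5^(2/3)*c/5) + (C1*sin(sqrt(3)*5^(2/3)*c/10) + C2*cos(sqrt(3)*5^(2/3)*c/10))*exp(5^(2/3)*c/10)


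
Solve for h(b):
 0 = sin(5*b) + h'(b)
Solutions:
 h(b) = C1 + cos(5*b)/5


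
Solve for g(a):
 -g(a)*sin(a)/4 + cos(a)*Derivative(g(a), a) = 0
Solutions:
 g(a) = C1/cos(a)^(1/4)


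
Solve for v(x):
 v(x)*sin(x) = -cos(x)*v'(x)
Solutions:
 v(x) = C1*cos(x)


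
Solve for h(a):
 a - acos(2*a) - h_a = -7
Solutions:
 h(a) = C1 + a^2/2 - a*acos(2*a) + 7*a + sqrt(1 - 4*a^2)/2


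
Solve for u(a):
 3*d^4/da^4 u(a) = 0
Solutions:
 u(a) = C1 + C2*a + C3*a^2 + C4*a^3


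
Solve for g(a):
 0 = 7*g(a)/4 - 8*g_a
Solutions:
 g(a) = C1*exp(7*a/32)


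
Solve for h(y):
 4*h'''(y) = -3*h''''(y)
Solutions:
 h(y) = C1 + C2*y + C3*y^2 + C4*exp(-4*y/3)


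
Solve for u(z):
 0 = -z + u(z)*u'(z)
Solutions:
 u(z) = -sqrt(C1 + z^2)
 u(z) = sqrt(C1 + z^2)


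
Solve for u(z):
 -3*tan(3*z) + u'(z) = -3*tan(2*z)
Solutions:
 u(z) = C1 + 3*log(cos(2*z))/2 - log(cos(3*z))


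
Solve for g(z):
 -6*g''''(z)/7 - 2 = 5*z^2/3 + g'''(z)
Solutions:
 g(z) = C1 + C2*z + C3*z^2 + C4*exp(-7*z/6) - z^5/36 + 5*z^4/42 - 109*z^3/147


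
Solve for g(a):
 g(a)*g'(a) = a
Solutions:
 g(a) = -sqrt(C1 + a^2)
 g(a) = sqrt(C1 + a^2)


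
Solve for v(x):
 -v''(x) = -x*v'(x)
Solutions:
 v(x) = C1 + C2*erfi(sqrt(2)*x/2)


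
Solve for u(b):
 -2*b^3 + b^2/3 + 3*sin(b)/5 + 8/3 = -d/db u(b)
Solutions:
 u(b) = C1 + b^4/2 - b^3/9 - 8*b/3 + 3*cos(b)/5


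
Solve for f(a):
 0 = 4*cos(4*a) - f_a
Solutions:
 f(a) = C1 + sin(4*a)


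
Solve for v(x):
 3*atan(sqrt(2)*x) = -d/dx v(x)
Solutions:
 v(x) = C1 - 3*x*atan(sqrt(2)*x) + 3*sqrt(2)*log(2*x^2 + 1)/4


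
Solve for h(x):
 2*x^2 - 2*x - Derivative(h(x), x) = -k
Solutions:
 h(x) = C1 + k*x + 2*x^3/3 - x^2


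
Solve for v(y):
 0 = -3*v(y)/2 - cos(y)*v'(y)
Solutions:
 v(y) = C1*(sin(y) - 1)^(3/4)/(sin(y) + 1)^(3/4)


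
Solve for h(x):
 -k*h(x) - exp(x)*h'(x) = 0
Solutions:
 h(x) = C1*exp(k*exp(-x))


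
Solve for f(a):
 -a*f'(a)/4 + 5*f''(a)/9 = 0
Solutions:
 f(a) = C1 + C2*erfi(3*sqrt(10)*a/20)


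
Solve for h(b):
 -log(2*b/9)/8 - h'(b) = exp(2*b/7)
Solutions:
 h(b) = C1 - b*log(b)/8 + b*(-log(2) + 1 + 2*log(3))/8 - 7*exp(2*b/7)/2


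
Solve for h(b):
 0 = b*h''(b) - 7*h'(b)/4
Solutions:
 h(b) = C1 + C2*b^(11/4)


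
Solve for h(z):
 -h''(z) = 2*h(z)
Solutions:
 h(z) = C1*sin(sqrt(2)*z) + C2*cos(sqrt(2)*z)


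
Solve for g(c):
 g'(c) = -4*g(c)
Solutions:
 g(c) = C1*exp(-4*c)


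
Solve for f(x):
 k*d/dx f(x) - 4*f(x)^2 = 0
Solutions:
 f(x) = -k/(C1*k + 4*x)


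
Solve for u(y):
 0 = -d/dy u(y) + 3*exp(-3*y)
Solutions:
 u(y) = C1 - exp(-3*y)


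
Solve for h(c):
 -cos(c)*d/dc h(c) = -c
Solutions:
 h(c) = C1 + Integral(c/cos(c), c)


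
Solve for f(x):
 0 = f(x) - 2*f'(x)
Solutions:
 f(x) = C1*exp(x/2)


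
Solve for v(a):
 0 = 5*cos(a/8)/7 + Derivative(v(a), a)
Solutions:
 v(a) = C1 - 40*sin(a/8)/7


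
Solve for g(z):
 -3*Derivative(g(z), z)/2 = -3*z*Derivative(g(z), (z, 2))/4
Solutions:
 g(z) = C1 + C2*z^3


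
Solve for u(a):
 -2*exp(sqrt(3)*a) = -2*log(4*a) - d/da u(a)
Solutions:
 u(a) = C1 - 2*a*log(a) + 2*a*(1 - 2*log(2)) + 2*sqrt(3)*exp(sqrt(3)*a)/3


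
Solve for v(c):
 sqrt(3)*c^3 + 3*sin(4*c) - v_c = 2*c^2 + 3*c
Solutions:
 v(c) = C1 + sqrt(3)*c^4/4 - 2*c^3/3 - 3*c^2/2 - 3*cos(4*c)/4


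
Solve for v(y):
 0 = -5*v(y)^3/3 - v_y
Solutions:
 v(y) = -sqrt(6)*sqrt(-1/(C1 - 5*y))/2
 v(y) = sqrt(6)*sqrt(-1/(C1 - 5*y))/2


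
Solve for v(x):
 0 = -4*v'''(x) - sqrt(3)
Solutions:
 v(x) = C1 + C2*x + C3*x^2 - sqrt(3)*x^3/24


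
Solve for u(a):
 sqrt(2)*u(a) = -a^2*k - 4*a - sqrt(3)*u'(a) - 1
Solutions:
 u(a) = C1*exp(-sqrt(6)*a/3) - sqrt(2)*a^2*k/2 + sqrt(3)*a*k - 2*sqrt(2)*a - 3*sqrt(2)*k/2 - sqrt(2)/2 + 2*sqrt(3)


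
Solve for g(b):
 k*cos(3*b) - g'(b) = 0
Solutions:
 g(b) = C1 + k*sin(3*b)/3


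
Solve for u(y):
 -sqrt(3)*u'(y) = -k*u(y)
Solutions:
 u(y) = C1*exp(sqrt(3)*k*y/3)


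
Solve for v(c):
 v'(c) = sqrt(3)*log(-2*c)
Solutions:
 v(c) = C1 + sqrt(3)*c*log(-c) + sqrt(3)*c*(-1 + log(2))


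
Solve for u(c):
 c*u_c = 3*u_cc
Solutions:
 u(c) = C1 + C2*erfi(sqrt(6)*c/6)


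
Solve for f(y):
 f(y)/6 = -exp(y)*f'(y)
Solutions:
 f(y) = C1*exp(exp(-y)/6)


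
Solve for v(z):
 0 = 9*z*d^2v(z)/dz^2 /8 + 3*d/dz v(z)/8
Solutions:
 v(z) = C1 + C2*z^(2/3)


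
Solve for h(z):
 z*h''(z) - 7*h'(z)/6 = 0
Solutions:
 h(z) = C1 + C2*z^(13/6)


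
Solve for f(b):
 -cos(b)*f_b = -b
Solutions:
 f(b) = C1 + Integral(b/cos(b), b)


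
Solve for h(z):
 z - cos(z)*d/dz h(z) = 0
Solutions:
 h(z) = C1 + Integral(z/cos(z), z)


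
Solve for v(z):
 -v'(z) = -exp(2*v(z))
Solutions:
 v(z) = log(-sqrt(-1/(C1 + z))) - log(2)/2
 v(z) = log(-1/(C1 + z))/2 - log(2)/2


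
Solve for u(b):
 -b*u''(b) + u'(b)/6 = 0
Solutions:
 u(b) = C1 + C2*b^(7/6)


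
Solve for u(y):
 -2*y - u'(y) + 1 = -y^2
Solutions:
 u(y) = C1 + y^3/3 - y^2 + y


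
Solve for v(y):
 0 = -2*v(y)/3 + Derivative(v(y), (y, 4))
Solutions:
 v(y) = C1*exp(-2^(1/4)*3^(3/4)*y/3) + C2*exp(2^(1/4)*3^(3/4)*y/3) + C3*sin(2^(1/4)*3^(3/4)*y/3) + C4*cos(2^(1/4)*3^(3/4)*y/3)


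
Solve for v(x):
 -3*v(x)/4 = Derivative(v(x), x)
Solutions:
 v(x) = C1*exp(-3*x/4)


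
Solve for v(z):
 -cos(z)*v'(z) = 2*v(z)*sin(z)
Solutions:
 v(z) = C1*cos(z)^2
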